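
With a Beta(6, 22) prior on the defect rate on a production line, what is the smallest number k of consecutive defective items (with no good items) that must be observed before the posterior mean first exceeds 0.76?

After k defective items and 0 good items the posterior is Beta(6+k, 22), with mean (6+k)/(6+22+k).
Set (6+k)/(28+k) > 0.76 and solve: k > (0.76·28 − 6)/(1 − 0.76) = 63.667.
The smallest integer exceeding 63.667 is 64.

k = 64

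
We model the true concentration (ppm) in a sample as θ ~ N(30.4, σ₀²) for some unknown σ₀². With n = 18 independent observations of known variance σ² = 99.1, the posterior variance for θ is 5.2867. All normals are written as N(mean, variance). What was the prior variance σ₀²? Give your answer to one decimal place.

For the Normal–Normal model with known σ², precisions add: τ_n = τ₀ + n/σ².
So 1/σ₀² = 1/5.2867 − 18/99.1 = 0.189154 − 0.181635 = 0.007519.
Hence σ₀² = 1/0.007519 ≈ 133.0.

σ₀² = 133.0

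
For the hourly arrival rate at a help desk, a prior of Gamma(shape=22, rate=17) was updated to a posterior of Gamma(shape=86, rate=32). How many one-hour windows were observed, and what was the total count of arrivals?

n = 15 one-hour windows with total 64 arrivals

A Gamma(α, β) prior (rate parametrization) on a Poisson rate with n observations summing to S gives posterior Gamma(α+S, β+n).
Matching: Σxᵢ = 86 − 22 = 64 and n = 32 − 17 = 15.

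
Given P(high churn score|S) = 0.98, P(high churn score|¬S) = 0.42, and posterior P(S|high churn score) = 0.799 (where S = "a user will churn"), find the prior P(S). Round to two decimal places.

P(S) = 0.63

Bayes' rule in odds form gives O(S|E) = O(S)·[P(E|S)/P(E|¬S)], hence O(S) = O(S|E)/LR.
Posterior odds = 0.799/(1−0.799) = 3.9751. LR = 0.98/0.42 = 2.3333.
Prior odds = 3.9751/2.3333 = 1.7036, so P(S) = 1.7036/(1+1.7036) ≈ 0.63.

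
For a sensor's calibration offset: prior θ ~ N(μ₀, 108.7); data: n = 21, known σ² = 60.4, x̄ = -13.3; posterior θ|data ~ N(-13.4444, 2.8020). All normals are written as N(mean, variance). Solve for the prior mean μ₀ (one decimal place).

The posterior mean is a precision-weighted average: μ_n = (τ₀μ₀ + τ_data·x̄)/(τ₀+τ_data), with τ₀=1/σ₀² and τ_data=n/σ².
Here τ₀ = 1/108.7 = 0.009200 and τ_data = 21/60.4 = 0.347682, so τ_n = 0.356882.
Rearranging for μ₀: μ₀ = (μ_n·τ_n − τ_data·x̄)/τ₀ = (-13.4444·0.356882 − 0.347682·-13.3) / 0.009200 = -0.173894/0.009200 ≈ -18.9.

μ₀ = -18.9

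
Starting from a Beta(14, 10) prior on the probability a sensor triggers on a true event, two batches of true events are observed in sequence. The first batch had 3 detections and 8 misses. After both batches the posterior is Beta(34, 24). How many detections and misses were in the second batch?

17 detections and 6 misses

Because Beta–binomial updating is additive in the counts, the combined data contributed (α_post−α_prior, β_post−β_prior) successes and failures.
Total across both batches: 34−14=20 detections, 24−10=14 misses.
Subtract the first batch: 20−3=17 detections and 14−8=6 misses.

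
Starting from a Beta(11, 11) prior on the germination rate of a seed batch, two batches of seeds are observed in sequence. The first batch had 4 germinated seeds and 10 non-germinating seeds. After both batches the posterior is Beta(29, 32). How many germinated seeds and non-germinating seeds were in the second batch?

14 germinated seeds and 11 non-germinating seeds

Sequential conjugate updates are equivalent to a single update on the pooled data, so total successes = posterior α − prior α and total failures = posterior β − prior β.
Total across both batches: 29−11=18 germinated seeds, 32−11=21 non-germinating seeds.
Subtract the first batch: 18−4=14 germinated seeds and 21−10=11 non-germinating seeds.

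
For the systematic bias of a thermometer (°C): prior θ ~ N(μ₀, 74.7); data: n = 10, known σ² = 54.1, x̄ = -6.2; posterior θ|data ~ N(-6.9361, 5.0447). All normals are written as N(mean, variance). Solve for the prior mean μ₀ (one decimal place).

μ₀ = -17.1

With known observation variance, the Normal–Normal posterior has precision τ_n = τ₀ + n/σ² and mean μ_n = (τ₀μ₀ + (n/σ²)x̄)/τ_n.
Here τ₀ = 1/74.7 = 0.013387 and τ_data = 10/54.1 = 0.184843, so τ_n = 0.198230.
Rearranging for μ₀: μ₀ = (μ_n·τ_n − τ_data·x̄)/τ₀ = (-6.9361·0.198230 − 0.184843·-6.2) / 0.013387 = -0.228917/0.013387 ≈ -17.1.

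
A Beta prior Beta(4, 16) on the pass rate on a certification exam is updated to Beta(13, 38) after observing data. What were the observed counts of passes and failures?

9 passes and 22 failures

A Beta(α, β) prior with s successes and f failures in binomial data gives a Beta(α+s, β+f) posterior.
Match parameters: s=13−4=9, f=38−16=22.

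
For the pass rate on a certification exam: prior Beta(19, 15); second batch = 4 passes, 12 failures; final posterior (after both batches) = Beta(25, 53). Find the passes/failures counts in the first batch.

2 passes and 26 failures

Sequential conjugate updates are equivalent to a single update on the pooled data, so total successes = posterior α − prior α and total failures = posterior β − prior β.
Total across both batches: 25−19=6 passes, 53−15=38 failures.
Subtract the second batch: 6−4=2 passes and 38−12=26 failures.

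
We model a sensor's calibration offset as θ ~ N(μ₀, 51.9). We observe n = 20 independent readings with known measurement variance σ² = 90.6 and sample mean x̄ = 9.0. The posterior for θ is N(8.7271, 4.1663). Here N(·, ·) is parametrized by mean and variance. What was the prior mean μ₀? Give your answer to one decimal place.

μ₀ = 5.6

The posterior mean is a precision-weighted average: μ_n = (τ₀μ₀ + τ_data·x̄)/(τ₀+τ_data), with τ₀=1/σ₀² and τ_data=n/σ².
Here τ₀ = 1/51.9 = 0.019268 and τ_data = 20/90.6 = 0.220751, so τ_n = 0.240019.
Rearranging for μ₀: μ₀ = (μ_n·τ_n − τ_data·x̄)/τ₀ = (8.7271·0.240019 − 0.220751·9.0) / 0.019268 = 0.107911/0.019268 ≈ 5.6.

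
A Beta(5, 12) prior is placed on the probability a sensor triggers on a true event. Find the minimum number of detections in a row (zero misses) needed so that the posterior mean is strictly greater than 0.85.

After k detections and 0 misses the posterior is Beta(5+k, 12), with mean (5+k)/(5+12+k).
Set (5+k)/(17+k) > 0.85 and solve: k > (0.85·17 − 5)/(1 − 0.85) = 63.000.
The smallest integer exceeding 63.000 is 64, and checking k=64: (69)/(81) = 0.8519 > 0.85.

k = 64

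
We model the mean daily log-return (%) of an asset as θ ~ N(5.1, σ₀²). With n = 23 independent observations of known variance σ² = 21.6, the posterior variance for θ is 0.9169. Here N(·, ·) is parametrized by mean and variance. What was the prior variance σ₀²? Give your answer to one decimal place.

For the Normal–Normal model with known σ², precisions add: τ_n = τ₀ + n/σ².
So 1/σ₀² = 1/0.9169 − 23/21.6 = 1.090631 − 1.064815 = 0.025816.
Hence σ₀² = 1/0.025816 ≈ 38.7.

σ₀² = 38.7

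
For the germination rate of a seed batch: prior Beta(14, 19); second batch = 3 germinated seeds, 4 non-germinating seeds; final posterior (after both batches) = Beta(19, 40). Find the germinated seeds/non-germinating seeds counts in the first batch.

Because Beta–binomial updating is additive in the counts, the combined data contributed (α_post−α_prior, β_post−β_prior) successes and failures.
Total across both batches: 19−14=5 germinated seeds, 40−19=21 non-germinating seeds.
Subtract the second batch: 5−3=2 germinated seeds and 21−4=17 non-germinating seeds.

2 germinated seeds and 17 non-germinating seeds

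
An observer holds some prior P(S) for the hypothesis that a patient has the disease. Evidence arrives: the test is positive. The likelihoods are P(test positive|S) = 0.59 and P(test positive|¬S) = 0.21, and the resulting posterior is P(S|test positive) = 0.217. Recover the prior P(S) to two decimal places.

In odds form, posterior odds = prior odds × likelihood ratio, so prior odds = posterior odds ÷ LR.
Posterior odds = 0.217/(1−0.217) = 0.2771. LR = 0.59/0.21 = 2.8095.
Prior odds = 0.2771/2.8095 = 0.0986, so P(S) = 0.0986/(1+0.0986) ≈ 0.09.

P(S) = 0.09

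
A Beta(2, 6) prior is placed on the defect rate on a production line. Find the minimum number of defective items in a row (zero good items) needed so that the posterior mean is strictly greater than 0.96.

k = 143

After k defective items and 0 good items the posterior is Beta(2+k, 6), with mean (2+k)/(2+6+k).
Set (2+k)/(8+k) > 0.96 and solve: k > (0.96·8 − 2)/(1 − 0.96) = 142.000.
The smallest integer exceeding 142.000 is 143, and checking k=143: (145)/(151) = 0.9603 > 0.96.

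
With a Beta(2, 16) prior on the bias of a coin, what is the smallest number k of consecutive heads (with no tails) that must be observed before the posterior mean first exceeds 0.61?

After k heads and 0 tails the posterior is Beta(2+k, 16), with mean (2+k)/(2+16+k).
Set (2+k)/(18+k) > 0.61 and solve: k > (0.61·18 − 2)/(1 − 0.61) = 23.026.
The smallest integer exceeding 23.026 is 24, and checking k=24: (26)/(42) = 0.6190 > 0.61.

k = 24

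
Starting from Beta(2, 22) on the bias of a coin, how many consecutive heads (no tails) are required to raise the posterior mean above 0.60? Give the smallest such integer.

After k heads and 0 tails the posterior is Beta(2+k, 22), with mean (2+k)/(2+22+k).
Set (2+k)/(24+k) > 0.60 and solve: k > (0.60·24 − 2)/(1 − 0.60) = 31.000.
The smallest integer exceeding 31.000 is 32.

k = 32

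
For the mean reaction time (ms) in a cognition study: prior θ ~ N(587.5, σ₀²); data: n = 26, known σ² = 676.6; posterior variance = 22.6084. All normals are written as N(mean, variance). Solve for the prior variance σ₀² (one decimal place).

σ₀² = 172.3

For the Normal–Normal model with known σ², precisions add: τ_n = τ₀ + n/σ².
So 1/σ₀² = 1/22.6084 − 26/676.6 = 0.044231 − 0.038427 = 0.005804.
Hence σ₀² = 1/0.005804 ≈ 172.3.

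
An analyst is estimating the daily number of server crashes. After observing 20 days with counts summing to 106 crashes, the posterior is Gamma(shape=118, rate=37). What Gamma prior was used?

A Gamma(α, β) prior (rate parametrization) on a Poisson rate with n observations summing to S gives posterior Gamma(α+S, β+n).
So α = 118 − 106 = 12 and β = 37 − 20 = 17.

Gamma(shape=12, rate=17)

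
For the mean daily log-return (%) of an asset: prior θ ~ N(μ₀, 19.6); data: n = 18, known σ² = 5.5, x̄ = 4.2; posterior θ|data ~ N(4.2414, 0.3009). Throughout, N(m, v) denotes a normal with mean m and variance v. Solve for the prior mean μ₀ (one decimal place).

The posterior mean is a precision-weighted average: μ_n = (τ₀μ₀ + τ_data·x̄)/(τ₀+τ_data), with τ₀=1/σ₀² and τ_data=n/σ².
Here τ₀ = 1/19.6 = 0.051020 and τ_data = 18/5.5 = 3.272727, so τ_n = 3.323747.
Rearranging for μ₀: μ₀ = (μ_n·τ_n − τ_data·x̄)/τ₀ = (4.2414·3.323747 − 3.272727·4.2) / 0.051020 = 0.351887/0.051020 ≈ 6.9.

μ₀ = 6.9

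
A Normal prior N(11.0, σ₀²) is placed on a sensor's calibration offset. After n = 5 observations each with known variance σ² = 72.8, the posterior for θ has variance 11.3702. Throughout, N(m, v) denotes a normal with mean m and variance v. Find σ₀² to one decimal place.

Posterior precision equals prior precision plus data precision: 1/σ_n² = 1/σ₀² + n/σ².
So 1/σ₀² = 1/11.3702 − 5/72.8 = 0.087949 − 0.068681 = 0.019268.
Hence σ₀² = 1/0.019268 ≈ 51.9.

σ₀² = 51.9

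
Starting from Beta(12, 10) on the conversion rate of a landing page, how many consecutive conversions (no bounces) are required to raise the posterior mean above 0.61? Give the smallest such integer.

After k conversions and 0 bounces the posterior is Beta(12+k, 10), with mean (12+k)/(12+10+k).
Set (12+k)/(22+k) > 0.61 and solve: k > (0.61·22 − 12)/(1 − 0.61) = 3.641.
The smallest integer exceeding 3.641 is 4.

k = 4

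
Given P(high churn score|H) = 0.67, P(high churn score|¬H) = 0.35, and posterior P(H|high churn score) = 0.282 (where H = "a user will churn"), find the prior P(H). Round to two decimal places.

In odds form, posterior odds = prior odds × likelihood ratio, so prior odds = posterior odds ÷ LR.
Posterior odds = 0.282/(1−0.282) = 0.3928. LR = 0.67/0.35 = 1.9143.
Prior odds = 0.3928/1.9143 = 0.2052, so P(H) = 0.2052/(1+0.2052) ≈ 0.17.

P(H) = 0.17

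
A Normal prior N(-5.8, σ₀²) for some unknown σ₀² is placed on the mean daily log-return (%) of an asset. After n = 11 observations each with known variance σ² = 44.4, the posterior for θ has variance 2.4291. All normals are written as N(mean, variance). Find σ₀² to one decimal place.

σ₀² = 6.1

For the Normal–Normal model with known σ², precisions add: τ_n = τ₀ + n/σ².
So 1/σ₀² = 1/2.4291 − 11/44.4 = 0.411675 − 0.247748 = 0.163927.
Hence σ₀² = 1/0.163927 ≈ 6.1.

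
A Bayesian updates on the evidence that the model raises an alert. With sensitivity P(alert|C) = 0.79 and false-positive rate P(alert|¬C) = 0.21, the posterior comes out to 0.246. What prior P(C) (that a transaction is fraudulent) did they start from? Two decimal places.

In odds form, posterior odds = prior odds × likelihood ratio, so prior odds = posterior odds ÷ LR.
Posterior odds = 0.246/(1−0.246) = 0.3263. LR = 0.79/0.21 = 3.7619.
Prior odds = 0.3263/3.7619 = 0.0867, so P(C) = 0.0867/(1+0.0867) ≈ 0.08.

P(C) = 0.08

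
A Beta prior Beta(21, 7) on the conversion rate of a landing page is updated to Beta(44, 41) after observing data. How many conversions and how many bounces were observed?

Beta is conjugate to the binomial likelihood: posterior = Beta(α+s, β+f).
So s = 44 − 21 = 23 and f = 41 − 7 = 34.

23 conversions and 34 bounces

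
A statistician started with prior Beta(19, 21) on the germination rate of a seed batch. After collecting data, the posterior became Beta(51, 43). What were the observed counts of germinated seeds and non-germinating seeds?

32 germinated seeds and 22 non-germinating seeds

A Beta(a, b) prior with s successes and f failures in binomial data gives a Beta(a+s, b+f) posterior.
So s = 51 − 19 = 32 and f = 43 − 21 = 22.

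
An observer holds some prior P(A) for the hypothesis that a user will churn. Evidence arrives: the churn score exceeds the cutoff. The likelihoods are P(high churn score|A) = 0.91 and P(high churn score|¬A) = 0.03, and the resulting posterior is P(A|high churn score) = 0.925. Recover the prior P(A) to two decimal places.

P(A) = 0.29

In odds form, posterior odds = prior odds × likelihood ratio, so prior odds = posterior odds ÷ LR.
Posterior odds = 0.925/(1−0.925) = 12.3333. LR = 0.91/0.03 = 30.3333.
Prior odds = 12.3333/30.3333 = 0.4066, so P(A) = 0.4066/(1+0.4066) ≈ 0.29.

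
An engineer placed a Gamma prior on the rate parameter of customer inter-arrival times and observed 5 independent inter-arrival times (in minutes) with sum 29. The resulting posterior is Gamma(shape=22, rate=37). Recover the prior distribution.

For an exponential likelihood with a Gamma(α, β) prior on the rate, n observations with total T give posterior Gamma(α+n, β+T).
So α = 22 − 5 = 17 and β = 37 − 29 = 8.

Gamma(shape=17, rate=8)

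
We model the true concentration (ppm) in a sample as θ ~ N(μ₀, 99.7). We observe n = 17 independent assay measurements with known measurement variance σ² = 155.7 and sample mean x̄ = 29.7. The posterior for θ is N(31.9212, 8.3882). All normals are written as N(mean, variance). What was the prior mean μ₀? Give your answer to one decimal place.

With known observation variance, the Normal–Normal posterior has precision τ_n = τ₀ + n/σ² and mean μ_n = (τ₀μ₀ + (n/σ²)x̄)/τ_n.
Here τ₀ = 1/99.7 = 0.010030 and τ_data = 17/155.7 = 0.109184, so τ_n = 0.119214.
Rearranging for μ₀: μ₀ = (μ_n·τ_n − τ_data·x̄)/τ₀ = (31.9212·0.119214 − 0.109184·29.7) / 0.010030 = 0.562689/0.010030 ≈ 56.1.

μ₀ = 56.1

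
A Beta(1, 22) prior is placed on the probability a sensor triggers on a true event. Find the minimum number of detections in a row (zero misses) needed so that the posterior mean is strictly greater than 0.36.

k = 12

After k detections and 0 misses the posterior is Beta(1+k, 22), with mean (1+k)/(1+22+k).
Set (1+k)/(23+k) > 0.36 and solve: k > (0.36·23 − 1)/(1 − 0.36) = 11.375.
The smallest integer exceeding 11.375 is 12.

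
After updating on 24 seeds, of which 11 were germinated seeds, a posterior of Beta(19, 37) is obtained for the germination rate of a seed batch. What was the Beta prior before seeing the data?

Beta(8, 24)

A Beta(α, β) prior with s successes and f failures in binomial data gives a Beta(α+s, β+f) posterior.
So α = 19 − 11 = 8 and β = 37 − 13 = 24.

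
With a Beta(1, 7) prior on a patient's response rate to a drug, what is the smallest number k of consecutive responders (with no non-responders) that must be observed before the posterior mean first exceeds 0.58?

After k responders and 0 non-responders the posterior is Beta(1+k, 7), with mean (1+k)/(1+7+k).
Set (1+k)/(8+k) > 0.58 and solve: k > (0.58·8 − 1)/(1 − 0.58) = 8.667.
The smallest integer exceeding 8.667 is 9.

k = 9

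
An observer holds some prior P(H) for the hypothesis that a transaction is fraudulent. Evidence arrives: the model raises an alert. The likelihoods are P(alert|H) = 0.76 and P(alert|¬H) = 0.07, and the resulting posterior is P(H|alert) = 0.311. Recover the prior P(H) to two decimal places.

In odds form, posterior odds = prior odds × likelihood ratio, so prior odds = posterior odds ÷ LR.
Posterior odds = 0.311/(1−0.311) = 0.4514. LR = 0.76/0.07 = 10.8571.
Prior odds = 0.4514/10.8571 = 0.0416, so P(H) = 0.0416/(1+0.0416) ≈ 0.04.

P(H) = 0.04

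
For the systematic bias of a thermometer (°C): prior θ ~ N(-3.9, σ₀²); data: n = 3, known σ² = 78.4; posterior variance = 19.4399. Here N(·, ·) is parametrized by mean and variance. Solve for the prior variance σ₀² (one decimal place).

Posterior precision equals prior precision plus data precision: 1/σ_n² = 1/σ₀² + n/σ².
So 1/σ₀² = 1/19.4399 − 3/78.4 = 0.051441 − 0.038265 = 0.013176.
Hence σ₀² = 1/0.013176 ≈ 75.9.

σ₀² = 75.9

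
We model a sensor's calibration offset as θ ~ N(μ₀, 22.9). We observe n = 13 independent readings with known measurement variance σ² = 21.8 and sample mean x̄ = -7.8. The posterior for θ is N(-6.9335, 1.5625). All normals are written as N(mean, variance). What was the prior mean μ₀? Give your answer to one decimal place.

μ₀ = 4.9

With known observation variance, the Normal–Normal posterior has precision τ_n = τ₀ + n/σ² and mean μ_n = (τ₀μ₀ + (n/σ²)x̄)/τ_n.
Here τ₀ = 1/22.9 = 0.043668 and τ_data = 13/21.8 = 0.596330, so τ_n = 0.639998.
Rearranging for μ₀: μ₀ = (μ_n·τ_n − τ_data·x̄)/τ₀ = (-6.9335·0.639998 − 0.596330·-7.8) / 0.043668 = 0.213948/0.043668 ≈ 4.9.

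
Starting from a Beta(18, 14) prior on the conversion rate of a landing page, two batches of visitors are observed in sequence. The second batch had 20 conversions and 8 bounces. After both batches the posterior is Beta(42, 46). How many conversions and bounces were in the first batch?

Sequential conjugate updates are equivalent to a single update on the pooled data, so total successes = posterior α − prior α and total failures = posterior β − prior β.
Total across both batches: 42−18=24 conversions, 46−14=32 bounces.
Subtract the second batch: 24−20=4 conversions and 32−8=24 bounces.

4 conversions and 24 bounces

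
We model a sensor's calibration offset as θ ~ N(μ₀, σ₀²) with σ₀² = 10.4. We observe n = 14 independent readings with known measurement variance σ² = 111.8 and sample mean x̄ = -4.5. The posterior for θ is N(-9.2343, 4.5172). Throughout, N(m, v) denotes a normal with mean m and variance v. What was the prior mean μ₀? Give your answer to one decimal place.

μ₀ = -15.4

The posterior mean is a precision-weighted average: μ_n = (τ₀μ₀ + τ_data·x̄)/(τ₀+τ_data), with τ₀=1/σ₀² and τ_data=n/σ².
Here τ₀ = 1/10.4 = 0.096154 and τ_data = 14/111.8 = 0.125224, so τ_n = 0.221378.
Rearranging for μ₀: μ₀ = (μ_n·τ_n − τ_data·x̄)/τ₀ = (-9.2343·0.221378 − 0.125224·-4.5) / 0.096154 = -1.480763/0.096154 ≈ -15.4.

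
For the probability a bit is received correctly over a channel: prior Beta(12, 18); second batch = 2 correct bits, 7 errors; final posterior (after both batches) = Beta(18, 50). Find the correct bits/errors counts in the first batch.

4 correct bits and 25 errors

Because Beta–binomial updating is additive in the counts, the combined data contributed (α_post−α_prior, β_post−β_prior) successes and failures.
Total across both batches: 18−12=6 correct bits, 50−18=32 errors.
Subtract the second batch: 6−2=4 correct bits and 32−7=25 errors.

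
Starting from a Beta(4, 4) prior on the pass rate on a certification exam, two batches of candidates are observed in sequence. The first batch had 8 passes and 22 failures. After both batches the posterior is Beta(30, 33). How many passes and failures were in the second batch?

18 passes and 7 failures

Sequential conjugate updates are equivalent to a single update on the pooled data, so total successes = posterior α − prior α and total failures = posterior β − prior β.
Total across both batches: 30−4=26 passes, 33−4=29 failures.
Subtract the first batch: 26−8=18 passes and 29−22=7 failures.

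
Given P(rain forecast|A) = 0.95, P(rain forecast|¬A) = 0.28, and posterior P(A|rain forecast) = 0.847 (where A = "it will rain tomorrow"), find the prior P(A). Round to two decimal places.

Bayes' rule in odds form gives O(A|E) = O(A)·[P(E|A)/P(E|¬A)], hence O(A) = O(A|E)/LR.
Posterior odds = 0.847/(1−0.847) = 5.5359. LR = 0.95/0.28 = 3.3929.
Prior odds = 5.5359/3.3929 = 1.6316, so P(A) = 1.6316/(1+1.6316) ≈ 0.62.

P(A) = 0.62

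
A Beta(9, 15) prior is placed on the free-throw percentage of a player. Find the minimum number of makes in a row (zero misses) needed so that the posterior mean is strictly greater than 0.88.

After k makes and 0 misses the posterior is Beta(9+k, 15), with mean (9+k)/(9+15+k).
Set (9+k)/(24+k) > 0.88 and solve: k > (0.88·24 − 9)/(1 − 0.88) = 101.000.
The smallest integer exceeding 101.000 is 102.

k = 102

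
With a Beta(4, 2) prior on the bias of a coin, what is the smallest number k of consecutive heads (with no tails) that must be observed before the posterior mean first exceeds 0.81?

After k heads and 0 tails the posterior is Beta(4+k, 2), with mean (4+k)/(4+2+k).
Set (4+k)/(6+k) > 0.81 and solve: k > (0.81·6 − 4)/(1 − 0.81) = 4.526.
The smallest integer exceeding 4.526 is 5.

k = 5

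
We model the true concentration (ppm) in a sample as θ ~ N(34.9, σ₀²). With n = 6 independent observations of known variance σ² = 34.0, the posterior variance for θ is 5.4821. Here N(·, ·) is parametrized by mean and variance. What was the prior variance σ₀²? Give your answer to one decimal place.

For the Normal–Normal model with known σ², precisions add: τ_n = τ₀ + n/σ².
So 1/σ₀² = 1/5.4821 − 6/34.0 = 0.182412 − 0.176471 = 0.005941.
Hence σ₀² = 1/0.005941 ≈ 168.3.

σ₀² = 168.3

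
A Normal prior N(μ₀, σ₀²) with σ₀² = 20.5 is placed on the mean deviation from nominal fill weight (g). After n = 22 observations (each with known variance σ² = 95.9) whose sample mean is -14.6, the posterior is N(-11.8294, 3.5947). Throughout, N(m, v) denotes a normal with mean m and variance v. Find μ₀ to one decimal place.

With known observation variance, the Normal–Normal posterior has precision τ_n = τ₀ + n/σ² and mean μ_n = (τ₀μ₀ + (n/σ²)x̄)/τ_n.
Here τ₀ = 1/20.5 = 0.048780 and τ_data = 22/95.9 = 0.229406, so τ_n = 0.278186.
Rearranging for μ₀: μ₀ = (μ_n·τ_n − τ_data·x̄)/τ₀ = (-11.8294·0.278186 − 0.229406·-14.6) / 0.048780 = 0.058554/0.048780 ≈ 1.2.

μ₀ = 1.2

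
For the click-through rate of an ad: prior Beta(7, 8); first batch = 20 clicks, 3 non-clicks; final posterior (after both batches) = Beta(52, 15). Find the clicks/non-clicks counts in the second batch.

25 clicks and 4 non-clicks

Because Beta–binomial updating is additive in the counts, the combined data contributed (α_post−α_prior, β_post−β_prior) successes and failures.
Total across both batches: 52−7=45 clicks, 15−8=7 non-clicks.
Subtract the first batch: 45−20=25 clicks and 7−3=4 non-clicks.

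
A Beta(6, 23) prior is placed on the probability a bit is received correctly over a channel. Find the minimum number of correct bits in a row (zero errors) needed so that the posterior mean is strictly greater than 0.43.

k = 12

After k correct bits and 0 errors the posterior is Beta(6+k, 23), with mean (6+k)/(6+23+k).
Set (6+k)/(29+k) > 0.43 and solve: k > (0.43·29 − 6)/(1 − 0.43) = 11.351.
The smallest integer exceeding 11.351 is 12.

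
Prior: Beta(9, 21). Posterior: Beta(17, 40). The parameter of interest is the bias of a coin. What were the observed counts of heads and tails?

Under Beta–binomial conjugacy the posterior parameters are (α+s, β+f).
So s = 17 − 9 = 8 and f = 40 − 21 = 19.

8 heads and 19 tails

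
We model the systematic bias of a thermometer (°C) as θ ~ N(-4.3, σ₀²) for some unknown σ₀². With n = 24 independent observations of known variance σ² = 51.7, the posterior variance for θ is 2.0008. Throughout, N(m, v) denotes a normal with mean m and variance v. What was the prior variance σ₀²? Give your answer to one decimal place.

Posterior precision equals prior precision plus data precision: 1/σ_n² = 1/σ₀² + n/σ².
So 1/σ₀² = 1/2.0008 − 24/51.7 = 0.499800 − 0.464217 = 0.035583.
Hence σ₀² = 1/0.035583 ≈ 28.1.

σ₀² = 28.1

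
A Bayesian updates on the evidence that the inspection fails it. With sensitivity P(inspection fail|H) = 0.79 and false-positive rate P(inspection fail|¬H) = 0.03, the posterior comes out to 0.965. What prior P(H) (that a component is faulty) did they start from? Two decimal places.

In odds form, posterior odds = prior odds × likelihood ratio, so prior odds = posterior odds ÷ LR.
Posterior odds = 0.965/(1−0.965) = 27.5714. LR = 0.79/0.03 = 26.3333.
Prior odds = 27.5714/26.3333 = 1.0470, so P(H) = 1.0470/(1+1.0470) ≈ 0.51.

P(H) = 0.51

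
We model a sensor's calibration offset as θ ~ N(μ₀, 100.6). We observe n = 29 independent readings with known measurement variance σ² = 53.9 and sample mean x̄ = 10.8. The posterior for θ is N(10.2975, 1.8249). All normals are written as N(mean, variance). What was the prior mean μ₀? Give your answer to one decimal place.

μ₀ = -16.9

The posterior mean is a precision-weighted average: μ_n = (τ₀μ₀ + τ_data·x̄)/(τ₀+τ_data), with τ₀=1/σ₀² and τ_data=n/σ².
Here τ₀ = 1/100.6 = 0.009940 and τ_data = 29/53.9 = 0.538033, so τ_n = 0.547973.
Rearranging for μ₀: μ₀ = (μ_n·τ_n − τ_data·x̄)/τ₀ = (10.2975·0.547973 − 0.538033·10.8) / 0.009940 = -0.168004/0.009940 ≈ -16.9.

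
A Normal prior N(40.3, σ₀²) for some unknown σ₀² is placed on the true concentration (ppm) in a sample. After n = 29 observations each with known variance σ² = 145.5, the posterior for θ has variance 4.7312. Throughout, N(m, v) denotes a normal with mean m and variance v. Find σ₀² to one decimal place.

σ₀² = 83.0

Posterior precision equals prior precision plus data precision: 1/σ_n² = 1/σ₀² + n/σ².
So 1/σ₀² = 1/4.7312 − 29/145.5 = 0.211363 − 0.199313 = 0.012050.
Hence σ₀² = 1/0.012050 ≈ 83.0.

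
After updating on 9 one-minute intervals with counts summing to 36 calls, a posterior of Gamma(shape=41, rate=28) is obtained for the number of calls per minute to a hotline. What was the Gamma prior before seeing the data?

A Gamma(α, β) prior (rate parametrization) on a Poisson rate with n observations summing to S gives posterior Gamma(α+S, β+n).
So α = 41 − 36 = 5 and β = 28 − 9 = 19.

Gamma(shape=5, rate=19)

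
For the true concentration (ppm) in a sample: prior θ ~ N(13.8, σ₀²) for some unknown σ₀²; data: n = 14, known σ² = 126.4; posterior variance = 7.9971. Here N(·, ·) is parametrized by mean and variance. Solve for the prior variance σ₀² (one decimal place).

Posterior precision equals prior precision plus data precision: 1/σ_n² = 1/σ₀² + n/σ².
So 1/σ₀² = 1/7.9971 − 14/126.4 = 0.125045 − 0.110759 = 0.014286.
Hence σ₀² = 1/0.014286 ≈ 70.0.

σ₀² = 70.0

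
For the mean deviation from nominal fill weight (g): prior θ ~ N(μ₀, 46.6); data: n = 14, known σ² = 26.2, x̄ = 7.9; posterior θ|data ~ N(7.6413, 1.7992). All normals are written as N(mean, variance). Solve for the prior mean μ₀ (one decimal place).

The posterior mean is a precision-weighted average: μ_n = (τ₀μ₀ + τ_data·x̄)/(τ₀+τ_data), with τ₀=1/σ₀² and τ_data=n/σ².
Here τ₀ = 1/46.6 = 0.021459 and τ_data = 14/26.2 = 0.534351, so τ_n = 0.555810.
Rearranging for μ₀: μ₀ = (μ_n·τ_n − τ_data·x̄)/τ₀ = (7.6413·0.555810 − 0.534351·7.9) / 0.021459 = 0.025738/0.021459 ≈ 1.2.

μ₀ = 1.2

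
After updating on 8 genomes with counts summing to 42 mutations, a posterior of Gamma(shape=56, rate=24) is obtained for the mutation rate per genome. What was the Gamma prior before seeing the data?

A Gamma(α, β) prior (rate parametrization) on a Poisson rate with n observations summing to S gives posterior Gamma(α+S, β+n).
So α = 56 − 42 = 14 and β = 24 − 8 = 16.

Gamma(shape=14, rate=16)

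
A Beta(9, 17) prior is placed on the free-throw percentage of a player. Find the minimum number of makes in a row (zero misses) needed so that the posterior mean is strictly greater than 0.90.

k = 145

After k makes and 0 misses the posterior is Beta(9+k, 17), with mean (9+k)/(9+17+k).
Set (9+k)/(26+k) > 0.90 and solve: k > (0.90·26 − 9)/(1 − 0.90) = 144.000.
The smallest integer exceeding 144.000 is 145.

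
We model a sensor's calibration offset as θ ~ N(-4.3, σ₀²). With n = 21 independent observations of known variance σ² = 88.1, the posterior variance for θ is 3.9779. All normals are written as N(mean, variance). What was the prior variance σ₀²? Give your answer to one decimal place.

Posterior precision equals prior precision plus data precision: 1/σ_n² = 1/σ₀² + n/σ².
So 1/σ₀² = 1/3.9779 − 21/88.1 = 0.251389 − 0.238365 = 0.013024.
Hence σ₀² = 1/0.013024 ≈ 76.8.

σ₀² = 76.8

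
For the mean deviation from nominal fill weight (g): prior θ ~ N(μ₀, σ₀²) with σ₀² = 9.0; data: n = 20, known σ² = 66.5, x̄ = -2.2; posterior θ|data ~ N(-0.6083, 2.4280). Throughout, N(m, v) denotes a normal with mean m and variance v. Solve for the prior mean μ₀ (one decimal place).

With known observation variance, the Normal–Normal posterior has precision τ_n = τ₀ + n/σ² and mean μ_n = (τ₀μ₀ + (n/σ²)x̄)/τ_n.
Here τ₀ = 1/9.0 = 0.111111 and τ_data = 20/66.5 = 0.300752, so τ_n = 0.411863.
Rearranging for μ₀: μ₀ = (μ_n·τ_n − τ_data·x̄)/τ₀ = (-0.6083·0.411863 − 0.300752·-2.2) / 0.111111 = 0.411118/0.111111 ≈ 3.7.

μ₀ = 3.7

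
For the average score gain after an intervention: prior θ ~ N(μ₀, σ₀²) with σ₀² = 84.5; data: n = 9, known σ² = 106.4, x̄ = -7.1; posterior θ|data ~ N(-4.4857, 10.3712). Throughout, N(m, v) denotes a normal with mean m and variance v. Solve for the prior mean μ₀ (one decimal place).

μ₀ = 14.2

The posterior mean is a precision-weighted average: μ_n = (τ₀μ₀ + τ_data·x̄)/(τ₀+τ_data), with τ₀=1/σ₀² and τ_data=n/σ².
Here τ₀ = 1/84.5 = 0.011834 and τ_data = 9/106.4 = 0.084586, so τ_n = 0.096420.
Rearranging for μ₀: μ₀ = (μ_n·τ_n − τ_data·x̄)/τ₀ = (-4.4857·0.096420 − 0.084586·-7.1) / 0.011834 = 0.168049/0.011834 ≈ 14.2.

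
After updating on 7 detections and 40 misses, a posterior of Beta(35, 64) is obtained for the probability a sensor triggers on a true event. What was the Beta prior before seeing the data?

Beta(28, 24)

Beta is conjugate to the binomial likelihood: posterior = Beta(a+s, b+f).
So a = 35 − 7 = 28 and b = 64 − 40 = 24.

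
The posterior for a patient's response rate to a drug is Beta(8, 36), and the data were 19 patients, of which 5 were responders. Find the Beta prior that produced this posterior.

Beta(3, 22)

A Beta(a, b) prior with s successes and f failures in binomial data gives a Beta(a+s, b+f) posterior.
Subtract the data counts: 8−5=3, 36−14=22.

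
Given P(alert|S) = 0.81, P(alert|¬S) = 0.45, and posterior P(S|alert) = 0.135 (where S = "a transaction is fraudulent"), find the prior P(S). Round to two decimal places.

Bayes' rule in odds form gives O(S|E) = O(S)·[P(E|S)/P(E|¬S)], hence O(S) = O(S|E)/LR.
Posterior odds = 0.135/(1−0.135) = 0.1561. LR = 0.81/0.45 = 1.8000.
Prior odds = 0.1561/1.8000 = 0.0867, so P(S) = 0.0867/(1+0.0867) ≈ 0.08.

P(S) = 0.08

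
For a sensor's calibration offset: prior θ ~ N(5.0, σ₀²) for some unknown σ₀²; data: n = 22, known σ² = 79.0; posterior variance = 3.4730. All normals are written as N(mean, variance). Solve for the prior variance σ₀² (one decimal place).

σ₀² = 105.8

For the Normal–Normal model with known σ², precisions add: τ_n = τ₀ + n/σ².
So 1/σ₀² = 1/3.4730 − 22/79.0 = 0.287936 − 0.278481 = 0.009455.
Hence σ₀² = 1/0.009455 ≈ 105.8.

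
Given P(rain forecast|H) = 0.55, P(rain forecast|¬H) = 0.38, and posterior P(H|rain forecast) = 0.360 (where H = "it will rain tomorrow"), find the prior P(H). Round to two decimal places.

In odds form, posterior odds = prior odds × likelihood ratio, so prior odds = posterior odds ÷ LR.
Posterior odds = 0.360/(1−0.360) = 0.5625. LR = 0.55/0.38 = 1.4474.
Prior odds = 0.5625/1.4474 = 0.3886, so P(H) = 0.3886/(1+0.3886) ≈ 0.28.

P(H) = 0.28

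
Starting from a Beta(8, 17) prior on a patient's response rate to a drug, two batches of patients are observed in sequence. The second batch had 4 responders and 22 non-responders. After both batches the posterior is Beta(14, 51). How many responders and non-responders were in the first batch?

2 responders and 12 non-responders

Sequential conjugate updates are equivalent to a single update on the pooled data, so total successes = posterior α − prior α and total failures = posterior β − prior β.
Total across both batches: 14−8=6 responders, 51−17=34 non-responders.
Subtract the second batch: 6−4=2 responders and 34−22=12 non-responders.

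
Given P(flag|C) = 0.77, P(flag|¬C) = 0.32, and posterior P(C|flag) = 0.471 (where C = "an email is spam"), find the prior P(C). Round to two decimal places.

In odds form, posterior odds = prior odds × likelihood ratio, so prior odds = posterior odds ÷ LR.
Posterior odds = 0.471/(1−0.471) = 0.8904. LR = 0.77/0.32 = 2.4062.
Prior odds = 0.8904/2.4062 = 0.3700, so P(C) = 0.3700/(1+0.3700) ≈ 0.27.

P(C) = 0.27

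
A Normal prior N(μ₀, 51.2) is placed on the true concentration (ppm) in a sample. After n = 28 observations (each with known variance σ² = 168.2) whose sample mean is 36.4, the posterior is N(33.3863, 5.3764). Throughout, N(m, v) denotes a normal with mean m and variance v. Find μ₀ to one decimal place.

The posterior mean is a precision-weighted average: μ_n = (τ₀μ₀ + τ_data·x̄)/(τ₀+τ_data), with τ₀=1/σ₀² and τ_data=n/σ².
Here τ₀ = 1/51.2 = 0.019531 and τ_data = 28/168.2 = 0.166468, so τ_n = 0.185999.
Rearranging for μ₀: μ₀ = (μ_n·τ_n − τ_data·x̄)/τ₀ = (33.3863·0.185999 − 0.166468·36.4) / 0.019531 = 0.150383/0.019531 ≈ 7.7.

μ₀ = 7.7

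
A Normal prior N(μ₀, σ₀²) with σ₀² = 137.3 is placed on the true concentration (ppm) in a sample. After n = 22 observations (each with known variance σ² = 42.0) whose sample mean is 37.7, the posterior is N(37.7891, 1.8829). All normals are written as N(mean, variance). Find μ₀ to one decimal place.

With known observation variance, the Normal–Normal posterior has precision τ_n = τ₀ + n/σ² and mean μ_n = (τ₀μ₀ + (n/σ²)x̄)/τ_n.
Here τ₀ = 1/137.3 = 0.007283 and τ_data = 22/42.0 = 0.523810, so τ_n = 0.531093.
Rearranging for μ₀: μ₀ = (μ_n·τ_n − τ_data·x̄)/τ₀ = (37.7891·0.531093 − 0.523810·37.7) / 0.007283 = 0.321889/0.007283 ≈ 44.2.

μ₀ = 44.2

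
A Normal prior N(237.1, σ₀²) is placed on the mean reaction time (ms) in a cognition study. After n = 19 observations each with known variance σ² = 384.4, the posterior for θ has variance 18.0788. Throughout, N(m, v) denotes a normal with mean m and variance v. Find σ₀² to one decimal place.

For the Normal–Normal model with known σ², precisions add: τ_n = τ₀ + n/σ².
So 1/σ₀² = 1/18.0788 − 19/384.4 = 0.055313 − 0.049428 = 0.005885.
Hence σ₀² = 1/0.005885 ≈ 169.9.

σ₀² = 169.9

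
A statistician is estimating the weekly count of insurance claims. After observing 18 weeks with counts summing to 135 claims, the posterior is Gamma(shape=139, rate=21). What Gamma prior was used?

Gamma–Poisson conjugacy: posterior shape = α + Σxᵢ, posterior rate = β + n.
So α = 139 − 135 = 4 and β = 21 − 18 = 3.

Gamma(shape=4, rate=3)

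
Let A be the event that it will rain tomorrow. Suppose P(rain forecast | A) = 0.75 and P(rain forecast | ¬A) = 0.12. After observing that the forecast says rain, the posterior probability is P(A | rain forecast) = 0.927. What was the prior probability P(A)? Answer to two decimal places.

Bayes' rule in odds form gives O(A|E) = O(A)·[P(E|A)/P(E|¬A)], hence O(A) = O(A|E)/LR.
Posterior odds = 0.927/(1−0.927) = 12.6986. LR = 0.75/0.12 = 6.2500.
Prior odds = 12.6986/6.2500 = 2.0318, so P(A) = 2.0318/(1+2.0318) ≈ 0.67.

P(A) = 0.67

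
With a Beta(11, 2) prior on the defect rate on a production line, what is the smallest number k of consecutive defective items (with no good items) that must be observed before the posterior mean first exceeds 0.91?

k = 10

After k defective items and 0 good items the posterior is Beta(11+k, 2), with mean (11+k)/(11+2+k).
Set (11+k)/(13+k) > 0.91 and solve: k > (0.91·13 − 11)/(1 − 0.91) = 9.222.
The smallest integer exceeding 9.222 is 10.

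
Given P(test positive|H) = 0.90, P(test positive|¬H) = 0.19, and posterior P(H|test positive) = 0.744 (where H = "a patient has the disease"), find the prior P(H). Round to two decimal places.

In odds form, posterior odds = prior odds × likelihood ratio, so prior odds = posterior odds ÷ LR.
Posterior odds = 0.744/(1−0.744) = 2.9062. LR = 0.90/0.19 = 4.7368.
Prior odds = 2.9062/4.7368 = 0.6135, so P(H) = 0.6135/(1+0.6135) ≈ 0.38.

P(H) = 0.38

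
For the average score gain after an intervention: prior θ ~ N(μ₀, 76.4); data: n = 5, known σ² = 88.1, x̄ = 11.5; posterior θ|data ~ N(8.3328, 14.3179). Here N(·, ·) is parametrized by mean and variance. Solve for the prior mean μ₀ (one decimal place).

μ₀ = -5.4

With known observation variance, the Normal–Normal posterior has precision τ_n = τ₀ + n/σ² and mean μ_n = (τ₀μ₀ + (n/σ²)x̄)/τ_n.
Here τ₀ = 1/76.4 = 0.013089 and τ_data = 5/88.1 = 0.056754, so τ_n = 0.069843.
Rearranging for μ₀: μ₀ = (μ_n·τ_n − τ_data·x̄)/τ₀ = (8.3328·0.069843 − 0.056754·11.5) / 0.013089 = -0.070683/0.013089 ≈ -5.4.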